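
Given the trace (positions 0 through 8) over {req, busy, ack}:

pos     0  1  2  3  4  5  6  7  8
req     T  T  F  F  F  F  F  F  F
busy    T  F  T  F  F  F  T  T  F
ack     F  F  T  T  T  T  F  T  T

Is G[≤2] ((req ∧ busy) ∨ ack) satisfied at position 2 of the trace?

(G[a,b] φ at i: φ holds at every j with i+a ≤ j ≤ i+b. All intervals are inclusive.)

Check ((req ∧ busy) ∨ ack) at every j in [2,4]:
  j=2: true
  j=3: true
  j=4: true
All positions satisfy it → formula holds.

Yes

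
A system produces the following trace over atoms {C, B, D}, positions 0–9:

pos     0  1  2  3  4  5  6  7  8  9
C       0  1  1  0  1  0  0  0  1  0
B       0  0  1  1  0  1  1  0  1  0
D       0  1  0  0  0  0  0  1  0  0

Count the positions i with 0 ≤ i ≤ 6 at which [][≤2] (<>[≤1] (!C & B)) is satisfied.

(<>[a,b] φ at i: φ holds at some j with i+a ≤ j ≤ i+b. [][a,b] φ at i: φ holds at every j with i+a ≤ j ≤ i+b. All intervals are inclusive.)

Evaluate at each i in [0,6]:
  i=0: ✗ (fails at j=0)
  i=1: ✗ (fails at j=1)
  i=2: ✓ (all of [2,4])
  i=3: ✓ (all of [3,5])
  i=4: ✓ (all of [4,6])
  i=5: ✗ (fails at j=7)
  i=6: ✗ (fails at j=7)
Positions where it holds: {2, 3, 4} → 3.

3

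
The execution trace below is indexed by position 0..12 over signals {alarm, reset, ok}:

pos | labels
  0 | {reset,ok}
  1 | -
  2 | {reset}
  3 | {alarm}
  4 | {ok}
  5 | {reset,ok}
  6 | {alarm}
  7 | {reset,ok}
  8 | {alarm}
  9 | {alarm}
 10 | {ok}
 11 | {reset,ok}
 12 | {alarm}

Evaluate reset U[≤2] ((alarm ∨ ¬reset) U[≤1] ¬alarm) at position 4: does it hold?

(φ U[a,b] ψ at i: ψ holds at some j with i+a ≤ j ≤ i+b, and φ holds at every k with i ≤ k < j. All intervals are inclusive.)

Yes

Need some j in [4,6] with ((alarm ∨ ¬reset) U[≤1] ¬alarm), and reset at every k in [4,j-1].
  j=4: ((alarm ∨ ¬reset) U[≤1] ¬alarm) holds; no prefix to check → satisfied.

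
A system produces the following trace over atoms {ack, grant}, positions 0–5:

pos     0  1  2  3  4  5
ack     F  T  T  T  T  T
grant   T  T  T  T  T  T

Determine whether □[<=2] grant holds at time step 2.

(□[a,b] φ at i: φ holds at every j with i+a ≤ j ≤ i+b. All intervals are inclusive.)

Yes

Check grant at every j in [2,4]:
  j=2: true
  j=3: true
  j=4: true
All positions satisfy it → formula holds.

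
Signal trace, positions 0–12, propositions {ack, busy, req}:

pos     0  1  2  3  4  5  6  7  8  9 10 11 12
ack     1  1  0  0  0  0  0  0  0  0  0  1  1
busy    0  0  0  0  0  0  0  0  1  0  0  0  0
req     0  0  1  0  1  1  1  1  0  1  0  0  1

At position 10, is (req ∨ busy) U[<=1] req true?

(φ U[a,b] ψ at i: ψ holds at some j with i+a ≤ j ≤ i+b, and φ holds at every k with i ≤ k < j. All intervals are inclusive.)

No

Need some j in [10,11] with req, and (req ∨ busy) at every k in [10,j-1].
  j=10: req false.
  j=11: req false.
No j in the window works → until fails.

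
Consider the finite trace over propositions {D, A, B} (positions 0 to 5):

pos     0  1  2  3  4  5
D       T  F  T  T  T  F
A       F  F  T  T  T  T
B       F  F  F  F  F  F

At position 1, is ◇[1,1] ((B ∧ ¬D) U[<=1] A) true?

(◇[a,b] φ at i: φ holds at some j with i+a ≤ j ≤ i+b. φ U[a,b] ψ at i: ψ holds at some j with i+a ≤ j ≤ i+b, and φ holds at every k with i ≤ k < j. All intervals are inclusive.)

Holds

Check ((B ∧ ¬D) U[<=1] A) at each j in [2,2]:
  j=2: holds
Found at j=2 → formula holds.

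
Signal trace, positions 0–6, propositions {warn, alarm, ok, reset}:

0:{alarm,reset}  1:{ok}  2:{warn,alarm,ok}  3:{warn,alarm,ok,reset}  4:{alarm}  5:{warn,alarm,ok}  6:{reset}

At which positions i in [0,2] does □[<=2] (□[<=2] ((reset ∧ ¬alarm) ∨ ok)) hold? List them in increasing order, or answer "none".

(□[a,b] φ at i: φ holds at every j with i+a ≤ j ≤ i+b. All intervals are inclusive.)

Evaluate at each i in [0,2]:
  i=0: ✗ (fails at j=0)
  i=1: ✗ (fails at j=2)
  i=2: ✗ (fails at j=2)

none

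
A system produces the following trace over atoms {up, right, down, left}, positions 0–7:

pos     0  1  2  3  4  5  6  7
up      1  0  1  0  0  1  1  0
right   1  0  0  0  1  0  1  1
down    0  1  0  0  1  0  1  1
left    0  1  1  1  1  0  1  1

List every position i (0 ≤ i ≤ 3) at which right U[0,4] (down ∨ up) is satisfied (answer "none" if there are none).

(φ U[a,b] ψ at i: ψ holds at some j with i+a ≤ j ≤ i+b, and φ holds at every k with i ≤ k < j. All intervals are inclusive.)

0, 1, 2

Evaluate at each i in [0,3]:
  i=0: ✓ (rhs at j=0)
  i=1: ✓ (rhs at j=1)
  i=2: ✓ (rhs at j=2)
  i=3: ✗ (lhs fails at k=3 before rhs at j=4)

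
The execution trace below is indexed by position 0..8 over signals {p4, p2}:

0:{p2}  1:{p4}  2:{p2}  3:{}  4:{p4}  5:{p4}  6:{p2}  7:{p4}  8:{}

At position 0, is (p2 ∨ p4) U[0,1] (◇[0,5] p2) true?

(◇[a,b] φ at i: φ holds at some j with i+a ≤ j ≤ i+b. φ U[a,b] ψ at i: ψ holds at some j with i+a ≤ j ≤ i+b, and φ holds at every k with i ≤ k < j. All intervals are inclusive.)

Yes

Need some j in [0,1] with ◇[0,5] p2, and (p2 ∨ p4) at every k in [0,j-1].
  j=0: ◇[0,5] p2 holds; no prefix to check → satisfied.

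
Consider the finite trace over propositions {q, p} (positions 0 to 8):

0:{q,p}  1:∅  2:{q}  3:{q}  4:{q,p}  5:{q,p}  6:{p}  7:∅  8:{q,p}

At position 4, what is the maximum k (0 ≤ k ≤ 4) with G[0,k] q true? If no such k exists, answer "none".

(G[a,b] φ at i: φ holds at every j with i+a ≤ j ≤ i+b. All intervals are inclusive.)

q must hold from j=4 onward; find where it first fails.
  j=4: holds
  j=5: holds
  j=6: fails
Holds on [4,5], so largest k = 1.

1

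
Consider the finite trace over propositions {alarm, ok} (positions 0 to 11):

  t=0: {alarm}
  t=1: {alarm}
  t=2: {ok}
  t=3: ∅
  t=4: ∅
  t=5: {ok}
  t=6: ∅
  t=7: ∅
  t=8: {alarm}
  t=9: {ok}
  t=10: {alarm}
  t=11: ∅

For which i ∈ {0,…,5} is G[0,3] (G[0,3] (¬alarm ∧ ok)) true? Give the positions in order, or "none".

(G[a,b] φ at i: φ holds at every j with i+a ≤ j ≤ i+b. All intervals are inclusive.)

Evaluate at each i in [0,5]:
  i=0: ✗ (fails at j=0)
  i=1: ✗ (fails at j=1)
  i=2: ✗ (fails at j=2)
  i=3: ✗ (fails at j=3)
  i=4: ✗ (fails at j=4)
  i=5: ✗ (fails at j=5)

none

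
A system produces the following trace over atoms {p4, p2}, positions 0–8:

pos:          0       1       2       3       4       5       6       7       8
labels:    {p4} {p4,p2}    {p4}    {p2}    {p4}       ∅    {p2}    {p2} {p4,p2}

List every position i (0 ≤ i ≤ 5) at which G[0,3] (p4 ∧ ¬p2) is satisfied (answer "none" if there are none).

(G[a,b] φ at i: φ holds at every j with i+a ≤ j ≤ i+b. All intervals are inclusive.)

Evaluate at each i in [0,5]:
  i=0: ✗ (fails at j=1)
  i=1: ✗ (fails at j=1)
  i=2: ✗ (fails at j=3)
  i=3: ✗ (fails at j=3)
  i=4: ✗ (fails at j=5)
  i=5: ✗ (fails at j=5)

none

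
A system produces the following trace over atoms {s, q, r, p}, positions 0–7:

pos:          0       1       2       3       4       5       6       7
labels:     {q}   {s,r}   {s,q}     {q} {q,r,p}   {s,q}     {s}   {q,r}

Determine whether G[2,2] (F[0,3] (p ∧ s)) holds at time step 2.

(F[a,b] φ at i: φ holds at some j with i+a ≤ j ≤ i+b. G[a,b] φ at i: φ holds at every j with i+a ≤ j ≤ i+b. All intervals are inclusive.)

Check F[0,3] (p ∧ s) at every j in [4,4]:
  j=4: fails (none in [4,7])
Fails at j=4 → formula fails.

False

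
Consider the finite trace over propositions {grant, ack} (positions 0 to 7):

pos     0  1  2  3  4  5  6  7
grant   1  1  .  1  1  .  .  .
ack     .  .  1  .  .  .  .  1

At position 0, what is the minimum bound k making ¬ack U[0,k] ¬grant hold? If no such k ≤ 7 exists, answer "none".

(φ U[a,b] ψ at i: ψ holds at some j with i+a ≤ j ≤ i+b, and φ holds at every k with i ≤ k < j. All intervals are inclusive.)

Need earliest j ≥ 0 with ¬grant, and ¬ack at every k in [0,j-1].
  j=0: rhs fails.
  j=1: rhs fails.
  j=2: rhs holds; lhs holds on [0,1]. k = 2.

2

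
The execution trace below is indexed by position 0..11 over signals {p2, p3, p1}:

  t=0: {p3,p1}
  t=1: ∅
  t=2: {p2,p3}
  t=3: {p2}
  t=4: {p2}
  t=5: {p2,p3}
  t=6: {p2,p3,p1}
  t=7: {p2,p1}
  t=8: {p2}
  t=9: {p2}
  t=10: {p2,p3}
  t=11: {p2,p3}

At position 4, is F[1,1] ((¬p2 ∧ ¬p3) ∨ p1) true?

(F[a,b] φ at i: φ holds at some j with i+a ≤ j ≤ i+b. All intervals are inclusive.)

False

Check ((¬p2 ∧ ¬p3) ∨ p1) at each j in [5,5]:
  j=5: false
No position in the window satisfies it → formula fails.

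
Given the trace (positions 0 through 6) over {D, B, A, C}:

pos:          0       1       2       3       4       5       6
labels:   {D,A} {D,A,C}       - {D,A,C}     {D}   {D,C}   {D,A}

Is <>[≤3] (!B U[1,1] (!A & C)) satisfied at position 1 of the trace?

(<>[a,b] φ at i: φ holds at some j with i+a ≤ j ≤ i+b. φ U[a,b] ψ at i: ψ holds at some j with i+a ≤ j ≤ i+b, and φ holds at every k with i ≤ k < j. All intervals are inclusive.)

Check (!B U[1,1] (!A & C)) at each j in [1,4]:
  j=1: fails
  j=2: fails
  j=3: fails
  j=4: holds
Found at j=4 → formula holds.

True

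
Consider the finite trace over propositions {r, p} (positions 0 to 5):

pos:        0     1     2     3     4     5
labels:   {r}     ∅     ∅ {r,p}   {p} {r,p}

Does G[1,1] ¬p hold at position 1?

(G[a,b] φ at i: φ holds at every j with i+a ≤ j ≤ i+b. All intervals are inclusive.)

Holds

Check ¬p at every j in [2,2]:
  j=2: true
All positions satisfy it → formula holds.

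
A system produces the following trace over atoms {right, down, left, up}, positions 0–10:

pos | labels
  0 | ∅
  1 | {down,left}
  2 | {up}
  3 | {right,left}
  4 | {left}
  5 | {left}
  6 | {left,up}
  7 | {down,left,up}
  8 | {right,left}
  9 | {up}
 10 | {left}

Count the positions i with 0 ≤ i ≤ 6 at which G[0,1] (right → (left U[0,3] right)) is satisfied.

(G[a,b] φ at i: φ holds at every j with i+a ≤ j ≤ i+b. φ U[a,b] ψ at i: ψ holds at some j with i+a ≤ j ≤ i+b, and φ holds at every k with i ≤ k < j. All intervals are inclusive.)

7

Evaluate at each i in [0,6]:
  i=0: ✓ (all of [0,1])
  i=1: ✓ (all of [1,2])
  i=2: ✓ (all of [2,3])
  i=3: ✓ (all of [3,4])
  i=4: ✓ (all of [4,5])
  i=5: ✓ (all of [5,6])
  i=6: ✓ (all of [6,7])
Positions where it holds: {0, 1, 2, 3, 4, 5, 6} → 7.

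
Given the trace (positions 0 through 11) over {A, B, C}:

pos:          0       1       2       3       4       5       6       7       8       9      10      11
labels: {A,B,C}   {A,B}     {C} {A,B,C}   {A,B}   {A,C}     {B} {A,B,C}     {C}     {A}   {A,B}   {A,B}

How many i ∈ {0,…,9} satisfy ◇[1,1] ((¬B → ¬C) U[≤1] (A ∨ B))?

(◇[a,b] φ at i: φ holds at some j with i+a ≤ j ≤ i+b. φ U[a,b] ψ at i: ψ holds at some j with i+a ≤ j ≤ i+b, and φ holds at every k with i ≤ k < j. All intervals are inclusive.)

8

Evaluate at each i in [0,9]:
  i=0: ✓ (witness j=1)
  i=1: ✗ (none in [2,2])
  i=2: ✓ (witness j=3)
  i=3: ✓ (witness j=4)
  i=4: ✓ (witness j=5)
  i=5: ✓ (witness j=6)
  i=6: ✓ (witness j=7)
  i=7: ✗ (none in [8,8])
  i=8: ✓ (witness j=9)
  i=9: ✓ (witness j=10)
Positions where it holds: {0, 2, 3, 4, 5, 6, 8, 9} → 8.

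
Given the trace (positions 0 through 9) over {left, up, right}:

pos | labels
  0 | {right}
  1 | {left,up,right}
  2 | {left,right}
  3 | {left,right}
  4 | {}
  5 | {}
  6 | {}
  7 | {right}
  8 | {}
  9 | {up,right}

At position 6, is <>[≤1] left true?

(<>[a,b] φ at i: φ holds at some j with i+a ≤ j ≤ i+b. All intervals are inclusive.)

No

Check left at each j in [6,7]:
  j=6: false
  j=7: false
No position in the window satisfies it → formula fails.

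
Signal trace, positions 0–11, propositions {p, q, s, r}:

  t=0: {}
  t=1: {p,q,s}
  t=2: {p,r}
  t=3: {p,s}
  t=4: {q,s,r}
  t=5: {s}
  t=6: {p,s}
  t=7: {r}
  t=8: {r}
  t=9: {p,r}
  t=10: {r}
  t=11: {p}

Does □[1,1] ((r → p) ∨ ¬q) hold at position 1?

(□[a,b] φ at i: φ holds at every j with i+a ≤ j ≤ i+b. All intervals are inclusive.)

Check ((r → p) ∨ ¬q) at every j in [2,2]:
  j=2: true
All positions satisfy it → formula holds.

Yes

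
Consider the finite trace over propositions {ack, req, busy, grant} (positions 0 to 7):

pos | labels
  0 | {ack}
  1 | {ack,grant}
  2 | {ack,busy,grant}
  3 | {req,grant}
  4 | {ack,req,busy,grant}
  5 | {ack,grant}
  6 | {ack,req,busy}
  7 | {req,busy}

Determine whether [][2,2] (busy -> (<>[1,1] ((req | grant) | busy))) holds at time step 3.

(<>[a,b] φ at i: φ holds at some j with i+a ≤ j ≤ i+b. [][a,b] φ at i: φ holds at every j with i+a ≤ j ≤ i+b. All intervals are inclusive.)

Holds

Check (busy -> (<>[1,1] ((req | grant) | busy))) at every j in [5,5]:
  j=5: antecedent false → ✓
All positions satisfy it → formula holds.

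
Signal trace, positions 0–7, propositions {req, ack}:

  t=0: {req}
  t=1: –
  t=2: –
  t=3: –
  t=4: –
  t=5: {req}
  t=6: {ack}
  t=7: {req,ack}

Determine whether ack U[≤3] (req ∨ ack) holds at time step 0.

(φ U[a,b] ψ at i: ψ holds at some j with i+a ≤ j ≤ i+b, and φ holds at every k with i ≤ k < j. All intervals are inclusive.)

Holds

Need some j in [0,3] with (req ∨ ack), and ack at every k in [0,j-1].
  j=0: (req ∨ ack) holds; no prefix to check → satisfied.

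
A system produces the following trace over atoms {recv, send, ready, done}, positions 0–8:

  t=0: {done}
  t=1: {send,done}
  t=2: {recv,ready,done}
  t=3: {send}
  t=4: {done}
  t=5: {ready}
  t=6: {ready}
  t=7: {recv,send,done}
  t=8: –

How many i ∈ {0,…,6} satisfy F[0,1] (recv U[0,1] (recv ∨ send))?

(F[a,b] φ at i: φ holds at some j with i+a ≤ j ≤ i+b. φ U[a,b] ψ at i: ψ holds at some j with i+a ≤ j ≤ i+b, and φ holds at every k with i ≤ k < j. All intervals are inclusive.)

Evaluate at each i in [0,6]:
  i=0: ✓ (witness j=1)
  i=1: ✓ (witness j=1)
  i=2: ✓ (witness j=2)
  i=3: ✓ (witness j=3)
  i=4: ✗ (none in [4,5])
  i=5: ✗ (none in [5,6])
  i=6: ✓ (witness j=7)
Positions where it holds: {0, 1, 2, 3, 6} → 5.

5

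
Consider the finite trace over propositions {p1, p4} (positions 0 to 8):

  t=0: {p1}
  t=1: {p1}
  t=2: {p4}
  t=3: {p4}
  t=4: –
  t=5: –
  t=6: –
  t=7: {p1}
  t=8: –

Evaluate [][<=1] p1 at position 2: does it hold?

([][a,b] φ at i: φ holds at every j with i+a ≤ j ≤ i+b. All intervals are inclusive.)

Does not hold

Check p1 at every j in [2,3]:
  j=2: false
  j=3: false
Fails at j=2 → formula fails.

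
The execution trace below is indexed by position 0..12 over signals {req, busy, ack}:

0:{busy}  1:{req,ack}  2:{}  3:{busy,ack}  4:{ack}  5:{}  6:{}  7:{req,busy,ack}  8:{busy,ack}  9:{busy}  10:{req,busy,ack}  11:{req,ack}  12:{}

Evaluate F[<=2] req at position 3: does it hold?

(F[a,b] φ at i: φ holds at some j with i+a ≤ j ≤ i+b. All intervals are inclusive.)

No

Check req at each j in [3,5]:
  j=3: false
  j=4: false
  j=5: false
No position in the window satisfies it → formula fails.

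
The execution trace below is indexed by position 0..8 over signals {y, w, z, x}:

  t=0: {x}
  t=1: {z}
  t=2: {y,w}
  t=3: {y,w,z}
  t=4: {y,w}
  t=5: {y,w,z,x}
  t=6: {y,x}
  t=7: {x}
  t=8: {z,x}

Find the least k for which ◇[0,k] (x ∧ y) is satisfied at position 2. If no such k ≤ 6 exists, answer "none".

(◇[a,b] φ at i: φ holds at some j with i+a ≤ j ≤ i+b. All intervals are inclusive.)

3

Scan j = 2,3,… for (x ∧ y):
  j=2: fails
  j=3: fails
  j=4: fails
  j=5: holds
First hit at j=5, so smallest k = 5-2 = 3.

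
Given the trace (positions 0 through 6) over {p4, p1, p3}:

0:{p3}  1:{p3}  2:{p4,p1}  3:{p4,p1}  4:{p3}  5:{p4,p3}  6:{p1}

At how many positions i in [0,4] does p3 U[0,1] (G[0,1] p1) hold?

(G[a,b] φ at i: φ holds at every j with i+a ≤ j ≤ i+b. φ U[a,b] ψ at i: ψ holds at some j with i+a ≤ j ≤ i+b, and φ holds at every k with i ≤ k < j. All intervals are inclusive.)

Evaluate at each i in [0,4]:
  i=0: ✗ (no rhs in [0,1])
  i=1: ✓ (rhs at j=2; lhs holds on [1,1])
  i=2: ✓ (rhs at j=2)
  i=3: ✗ (no rhs in [3,4])
  i=4: ✗ (no rhs in [4,5])
Positions where it holds: {1, 2} → 2.

2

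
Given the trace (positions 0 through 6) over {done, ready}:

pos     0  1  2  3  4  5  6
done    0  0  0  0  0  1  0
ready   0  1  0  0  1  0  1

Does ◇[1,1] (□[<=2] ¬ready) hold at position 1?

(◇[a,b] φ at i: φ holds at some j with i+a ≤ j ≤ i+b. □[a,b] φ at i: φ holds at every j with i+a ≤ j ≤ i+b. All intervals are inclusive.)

False

Check □[<=2] ¬ready at each j in [2,2]:
  j=2: fails at 4
No position in the window satisfies it → formula fails.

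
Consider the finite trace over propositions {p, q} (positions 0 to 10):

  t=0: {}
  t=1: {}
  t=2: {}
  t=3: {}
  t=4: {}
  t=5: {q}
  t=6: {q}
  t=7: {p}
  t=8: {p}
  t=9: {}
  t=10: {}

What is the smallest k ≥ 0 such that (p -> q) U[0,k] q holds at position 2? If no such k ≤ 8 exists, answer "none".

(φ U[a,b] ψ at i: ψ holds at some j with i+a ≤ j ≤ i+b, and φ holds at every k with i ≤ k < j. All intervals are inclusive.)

3

Need earliest j ≥ 2 with q, and (p -> q) at every k in [2,j-1].
  j=2: rhs fails.
  j=3: rhs fails.
  j=4: rhs fails.
  j=5: rhs holds; lhs holds on [2,4]. k = 3.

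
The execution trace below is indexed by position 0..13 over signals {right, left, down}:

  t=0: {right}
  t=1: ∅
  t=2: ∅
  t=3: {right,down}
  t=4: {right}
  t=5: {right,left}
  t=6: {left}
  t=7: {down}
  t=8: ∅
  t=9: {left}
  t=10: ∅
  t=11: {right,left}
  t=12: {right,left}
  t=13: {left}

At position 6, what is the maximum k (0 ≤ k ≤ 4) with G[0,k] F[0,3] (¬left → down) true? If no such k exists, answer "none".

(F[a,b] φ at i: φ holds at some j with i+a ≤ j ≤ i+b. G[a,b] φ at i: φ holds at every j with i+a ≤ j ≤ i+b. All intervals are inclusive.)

F[0,3] (¬left → down) must hold from j=6 onward; find where it first fails.
  j=6: holds
  j=7: holds
  j=8: holds
  j=9: holds
  j=10: holds
Holds through j=10; largest k = 4.

4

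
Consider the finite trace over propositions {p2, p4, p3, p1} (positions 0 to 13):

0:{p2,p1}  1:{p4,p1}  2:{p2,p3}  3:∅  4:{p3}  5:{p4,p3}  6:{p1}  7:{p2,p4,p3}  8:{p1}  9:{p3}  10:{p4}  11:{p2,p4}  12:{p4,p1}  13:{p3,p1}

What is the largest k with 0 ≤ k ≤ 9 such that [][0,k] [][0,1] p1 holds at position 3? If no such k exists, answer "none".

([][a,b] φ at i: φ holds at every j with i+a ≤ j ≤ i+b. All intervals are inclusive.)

none

[][0,1] p1 must hold from j=3 onward; find where it first fails.
  j=3: fails → no k works.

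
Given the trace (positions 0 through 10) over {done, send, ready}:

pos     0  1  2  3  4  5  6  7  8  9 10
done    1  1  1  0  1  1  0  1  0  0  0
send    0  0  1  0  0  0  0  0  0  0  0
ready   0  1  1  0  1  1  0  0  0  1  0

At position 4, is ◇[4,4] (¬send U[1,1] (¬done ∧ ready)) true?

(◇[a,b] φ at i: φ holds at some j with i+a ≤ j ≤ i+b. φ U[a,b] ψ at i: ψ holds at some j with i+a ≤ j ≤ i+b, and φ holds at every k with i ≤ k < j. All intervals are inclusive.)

Holds

Check (¬send U[1,1] (¬done ∧ ready)) at each j in [8,8]:
  j=8: holds
Found at j=8 → formula holds.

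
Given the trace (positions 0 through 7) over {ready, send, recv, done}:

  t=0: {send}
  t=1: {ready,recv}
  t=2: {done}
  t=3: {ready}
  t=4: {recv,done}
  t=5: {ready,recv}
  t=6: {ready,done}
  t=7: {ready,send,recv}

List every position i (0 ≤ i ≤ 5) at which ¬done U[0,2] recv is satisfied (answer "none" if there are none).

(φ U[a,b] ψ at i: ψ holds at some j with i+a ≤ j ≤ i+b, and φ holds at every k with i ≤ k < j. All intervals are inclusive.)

Evaluate at each i in [0,5]:
  i=0: ✓ (rhs at j=1; lhs holds on [0,0])
  i=1: ✓ (rhs at j=1)
  i=2: ✗ (lhs fails at k=2 before rhs at j=4)
  i=3: ✓ (rhs at j=4; lhs holds on [3,3])
  i=4: ✓ (rhs at j=4)
  i=5: ✓ (rhs at j=5)

0, 1, 3, 4, 5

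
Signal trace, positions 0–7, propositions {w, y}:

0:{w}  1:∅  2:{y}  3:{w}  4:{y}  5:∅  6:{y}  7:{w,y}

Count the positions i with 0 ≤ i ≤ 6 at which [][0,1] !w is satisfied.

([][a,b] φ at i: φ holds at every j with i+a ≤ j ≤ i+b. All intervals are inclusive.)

3

Evaluate at each i in [0,6]:
  i=0: ✗ (fails at j=0)
  i=1: ✓ (all of [1,2])
  i=2: ✗ (fails at j=3)
  i=3: ✗ (fails at j=3)
  i=4: ✓ (all of [4,5])
  i=5: ✓ (all of [5,6])
  i=6: ✗ (fails at j=7)
Positions where it holds: {1, 4, 5} → 3.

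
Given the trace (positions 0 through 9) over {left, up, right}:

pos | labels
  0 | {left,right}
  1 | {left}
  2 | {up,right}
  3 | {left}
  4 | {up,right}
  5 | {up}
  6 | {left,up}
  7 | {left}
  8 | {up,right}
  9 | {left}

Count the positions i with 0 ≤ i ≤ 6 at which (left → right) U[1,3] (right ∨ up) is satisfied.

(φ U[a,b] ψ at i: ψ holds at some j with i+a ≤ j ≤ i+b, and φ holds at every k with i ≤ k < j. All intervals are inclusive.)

Evaluate at each i in [0,6]:
  i=0: ✗ (lhs fails at k=1 before rhs at j=2)
  i=1: ✗ (lhs fails at k=1 before rhs at j=2)
  i=2: ✗ (lhs fails at k=3 before rhs at j=4)
  i=3: ✗ (lhs fails at k=3 before rhs at j=4)
  i=4: ✓ (rhs at j=5; lhs holds on [4,4])
  i=5: ✓ (rhs at j=6; lhs holds on [5,5])
  i=6: ✗ (lhs fails at k=6 before rhs at j=8)
Positions where it holds: {4, 5} → 2.

2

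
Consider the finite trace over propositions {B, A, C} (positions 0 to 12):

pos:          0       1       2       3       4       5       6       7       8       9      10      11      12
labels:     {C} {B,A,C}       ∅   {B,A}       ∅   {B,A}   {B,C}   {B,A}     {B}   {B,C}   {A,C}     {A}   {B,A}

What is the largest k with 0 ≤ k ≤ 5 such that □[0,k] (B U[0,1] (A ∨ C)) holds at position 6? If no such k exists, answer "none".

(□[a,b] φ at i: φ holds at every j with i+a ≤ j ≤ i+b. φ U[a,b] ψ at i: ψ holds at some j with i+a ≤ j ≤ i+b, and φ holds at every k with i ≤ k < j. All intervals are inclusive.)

5

(B U[0,1] (A ∨ C)) must hold from j=6 onward; find where it first fails.
  j=6: holds
  j=7: holds
  j=8: holds
  j=9: holds
  j=10: holds
  j=11: holds
Holds through j=11; largest k = 5.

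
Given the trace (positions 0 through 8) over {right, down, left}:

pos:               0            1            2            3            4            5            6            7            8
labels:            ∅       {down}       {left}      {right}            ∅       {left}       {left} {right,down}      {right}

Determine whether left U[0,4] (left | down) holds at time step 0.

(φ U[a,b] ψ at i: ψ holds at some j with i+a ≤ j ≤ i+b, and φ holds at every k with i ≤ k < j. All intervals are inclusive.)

Does not hold

Need some j in [0,4] with (left | down), and left at every k in [0,j-1].
  j=0: (left | down) false.
  j=1: (left | down) holds, but left fails at k=0 → not this j.
  j=2: (left | down) holds, but left fails at k=0 → not this j.
  j=3: (left | down) false.
  j=4: (left | down) false.
No j in the window works → until fails.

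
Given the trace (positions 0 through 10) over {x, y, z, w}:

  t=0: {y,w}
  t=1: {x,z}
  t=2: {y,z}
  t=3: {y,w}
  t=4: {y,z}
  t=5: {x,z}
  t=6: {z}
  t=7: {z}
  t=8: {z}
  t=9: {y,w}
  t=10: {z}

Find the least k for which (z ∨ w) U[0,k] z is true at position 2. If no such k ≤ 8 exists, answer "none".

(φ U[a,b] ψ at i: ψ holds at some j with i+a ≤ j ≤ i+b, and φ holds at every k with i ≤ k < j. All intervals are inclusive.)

Need earliest j ≥ 2 with z, and (z ∨ w) at every k in [2,j-1].
  j=2: rhs holds (empty prefix). k = 0.

0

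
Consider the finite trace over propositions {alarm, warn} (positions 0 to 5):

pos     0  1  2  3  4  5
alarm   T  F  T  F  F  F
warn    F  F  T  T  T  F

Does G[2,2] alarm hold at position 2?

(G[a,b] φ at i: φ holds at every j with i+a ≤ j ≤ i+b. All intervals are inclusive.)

Does not hold

Check alarm at every j in [4,4]:
  j=4: false
Fails at j=4 → formula fails.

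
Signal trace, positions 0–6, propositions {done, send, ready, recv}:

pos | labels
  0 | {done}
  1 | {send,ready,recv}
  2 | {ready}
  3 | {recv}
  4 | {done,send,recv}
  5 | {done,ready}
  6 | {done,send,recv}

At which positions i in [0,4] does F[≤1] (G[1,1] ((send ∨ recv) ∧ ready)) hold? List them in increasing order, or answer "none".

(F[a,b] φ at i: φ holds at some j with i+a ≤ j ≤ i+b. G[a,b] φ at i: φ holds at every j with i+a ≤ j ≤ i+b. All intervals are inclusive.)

0

Evaluate at each i in [0,4]:
  i=0: ✓ (witness j=0)
  i=1: ✗ (none in [1,2])
  i=2: ✗ (none in [2,3])
  i=3: ✗ (none in [3,4])
  i=4: ✗ (none in [4,5])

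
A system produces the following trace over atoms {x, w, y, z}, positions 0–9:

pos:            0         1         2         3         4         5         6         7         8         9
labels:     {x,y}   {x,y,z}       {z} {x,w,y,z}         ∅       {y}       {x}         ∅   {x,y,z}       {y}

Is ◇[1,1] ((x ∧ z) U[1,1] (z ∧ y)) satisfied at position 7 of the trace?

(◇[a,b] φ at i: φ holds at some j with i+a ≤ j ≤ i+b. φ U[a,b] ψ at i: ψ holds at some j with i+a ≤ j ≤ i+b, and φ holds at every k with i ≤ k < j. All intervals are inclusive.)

Check ((x ∧ z) U[1,1] (z ∧ y)) at each j in [8,8]:
  j=8: fails
No position in the window satisfies it → formula fails.

False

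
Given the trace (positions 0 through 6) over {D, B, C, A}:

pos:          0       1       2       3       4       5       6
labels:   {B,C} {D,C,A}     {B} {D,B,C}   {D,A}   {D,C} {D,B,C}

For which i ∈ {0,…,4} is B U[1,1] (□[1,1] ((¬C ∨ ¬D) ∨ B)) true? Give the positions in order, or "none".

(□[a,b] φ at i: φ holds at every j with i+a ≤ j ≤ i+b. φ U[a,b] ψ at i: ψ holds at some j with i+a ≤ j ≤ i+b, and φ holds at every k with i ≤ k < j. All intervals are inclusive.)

0, 2

Evaluate at each i in [0,4]:
  i=0: ✓ (rhs at j=1; lhs holds on [0,0])
  i=1: ✗ (lhs fails at k=1 before rhs at j=2)
  i=2: ✓ (rhs at j=3; lhs holds on [2,2])
  i=3: ✗ (no rhs in [4,4])
  i=4: ✗ (lhs fails at k=4 before rhs at j=5)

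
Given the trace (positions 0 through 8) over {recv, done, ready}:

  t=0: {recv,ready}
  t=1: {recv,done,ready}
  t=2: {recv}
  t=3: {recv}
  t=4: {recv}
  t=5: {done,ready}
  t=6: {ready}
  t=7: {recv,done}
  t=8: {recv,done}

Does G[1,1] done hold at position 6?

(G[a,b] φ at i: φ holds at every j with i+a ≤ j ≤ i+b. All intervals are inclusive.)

Check done at every j in [7,7]:
  j=7: true
All positions satisfy it → formula holds.

Holds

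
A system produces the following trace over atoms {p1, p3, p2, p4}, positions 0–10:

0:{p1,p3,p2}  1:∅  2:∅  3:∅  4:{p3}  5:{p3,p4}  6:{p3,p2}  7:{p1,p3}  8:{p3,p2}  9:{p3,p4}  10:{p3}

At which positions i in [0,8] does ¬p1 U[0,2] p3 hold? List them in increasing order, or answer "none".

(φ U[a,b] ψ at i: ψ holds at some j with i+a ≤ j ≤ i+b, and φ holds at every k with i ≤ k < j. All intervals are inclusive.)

0, 2, 3, 4, 5, 6, 7, 8

Evaluate at each i in [0,8]:
  i=0: ✓ (rhs at j=0)
  i=1: ✗ (no rhs in [1,3])
  i=2: ✓ (rhs at j=4; lhs holds on [2,3])
  i=3: ✓ (rhs at j=4; lhs holds on [3,3])
  i=4: ✓ (rhs at j=4)
  i=5: ✓ (rhs at j=5)
  i=6: ✓ (rhs at j=6)
  i=7: ✓ (rhs at j=7)
  i=8: ✓ (rhs at j=8)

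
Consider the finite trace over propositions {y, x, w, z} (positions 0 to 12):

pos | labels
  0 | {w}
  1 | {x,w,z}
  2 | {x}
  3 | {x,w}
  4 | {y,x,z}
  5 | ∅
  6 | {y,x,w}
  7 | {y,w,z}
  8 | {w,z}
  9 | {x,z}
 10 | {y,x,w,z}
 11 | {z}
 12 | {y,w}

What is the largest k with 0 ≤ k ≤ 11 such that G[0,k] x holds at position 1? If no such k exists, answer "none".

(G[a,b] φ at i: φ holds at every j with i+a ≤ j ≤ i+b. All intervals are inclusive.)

x must hold from j=1 onward; find where it first fails.
  j=1: holds
  j=2: holds
  j=3: holds
  j=4: holds
  j=5: fails
Holds on [1,4], so largest k = 3.

3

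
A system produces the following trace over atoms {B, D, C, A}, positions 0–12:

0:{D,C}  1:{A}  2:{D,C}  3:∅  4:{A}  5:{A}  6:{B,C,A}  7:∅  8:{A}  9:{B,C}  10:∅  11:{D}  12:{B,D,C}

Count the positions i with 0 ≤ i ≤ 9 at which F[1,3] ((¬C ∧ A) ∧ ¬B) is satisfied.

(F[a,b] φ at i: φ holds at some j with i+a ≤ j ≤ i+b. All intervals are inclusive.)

Evaluate at each i in [0,9]:
  i=0: ✓ (witness j=1)
  i=1: ✓ (witness j=4)
  i=2: ✓ (witness j=4)
  i=3: ✓ (witness j=4)
  i=4: ✓ (witness j=5)
  i=5: ✓ (witness j=8)
  i=6: ✓ (witness j=8)
  i=7: ✓ (witness j=8)
  i=8: ✗ (none in [9,11])
  i=9: ✗ (none in [10,12])
Positions where it holds: {0, 1, 2, 3, 4, 5, 6, 7} → 8.

8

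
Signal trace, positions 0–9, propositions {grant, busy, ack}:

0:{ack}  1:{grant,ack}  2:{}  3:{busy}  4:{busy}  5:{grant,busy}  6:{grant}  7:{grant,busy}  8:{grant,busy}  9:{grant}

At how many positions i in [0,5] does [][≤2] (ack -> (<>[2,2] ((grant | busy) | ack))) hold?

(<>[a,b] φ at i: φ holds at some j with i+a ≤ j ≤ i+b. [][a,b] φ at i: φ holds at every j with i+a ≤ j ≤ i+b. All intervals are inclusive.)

Evaluate at each i in [0,5]:
  i=0: ✗ (fails at j=0)
  i=1: ✓ (all of [1,3])
  i=2: ✓ (all of [2,4])
  i=3: ✓ (all of [3,5])
  i=4: ✓ (all of [4,6])
  i=5: ✓ (all of [5,7])
Positions where it holds: {1, 2, 3, 4, 5} → 5.

5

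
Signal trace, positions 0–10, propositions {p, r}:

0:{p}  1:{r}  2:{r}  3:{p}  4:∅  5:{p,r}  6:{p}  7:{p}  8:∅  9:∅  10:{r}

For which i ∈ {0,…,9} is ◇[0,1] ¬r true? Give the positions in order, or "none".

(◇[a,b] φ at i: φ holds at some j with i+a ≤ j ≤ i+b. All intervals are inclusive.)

0, 2, 3, 4, 5, 6, 7, 8, 9

Evaluate at each i in [0,9]:
  i=0: ✓ (witness j=0)
  i=1: ✗ (none in [1,2])
  i=2: ✓ (witness j=3)
  i=3: ✓ (witness j=3)
  i=4: ✓ (witness j=4)
  i=5: ✓ (witness j=6)
  i=6: ✓ (witness j=6)
  i=7: ✓ (witness j=7)
  i=8: ✓ (witness j=8)
  i=9: ✓ (witness j=9)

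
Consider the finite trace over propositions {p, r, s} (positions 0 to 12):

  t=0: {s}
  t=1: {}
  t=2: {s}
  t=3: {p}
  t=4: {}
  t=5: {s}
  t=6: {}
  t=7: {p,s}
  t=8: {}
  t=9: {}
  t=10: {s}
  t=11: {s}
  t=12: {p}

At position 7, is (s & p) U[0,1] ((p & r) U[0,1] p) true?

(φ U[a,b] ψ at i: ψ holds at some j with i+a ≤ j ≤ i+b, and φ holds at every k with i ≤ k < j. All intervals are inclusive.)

True

Need some j in [7,8] with ((p & r) U[0,1] p), and (s & p) at every k in [7,j-1].
  j=7: ((p & r) U[0,1] p) holds; no prefix to check → satisfied.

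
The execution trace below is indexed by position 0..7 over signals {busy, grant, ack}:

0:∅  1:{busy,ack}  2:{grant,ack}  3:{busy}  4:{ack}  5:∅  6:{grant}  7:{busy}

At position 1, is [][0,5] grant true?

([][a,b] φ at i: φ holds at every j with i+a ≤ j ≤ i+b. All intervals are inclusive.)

Does not hold

Check grant at every j in [1,6]:
  j=1: false
  j=2: true
  j=3: false
  j=4: false
  j=5: false
  j=6: true
Fails at j=1 → formula fails.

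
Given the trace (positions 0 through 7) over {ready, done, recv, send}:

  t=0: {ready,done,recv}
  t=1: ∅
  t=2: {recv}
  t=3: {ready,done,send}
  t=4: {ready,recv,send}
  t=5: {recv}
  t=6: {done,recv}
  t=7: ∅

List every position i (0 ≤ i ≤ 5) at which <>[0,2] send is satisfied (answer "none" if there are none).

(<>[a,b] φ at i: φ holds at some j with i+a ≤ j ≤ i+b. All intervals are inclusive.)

1, 2, 3, 4

Evaluate at each i in [0,5]:
  i=0: ✗ (none in [0,2])
  i=1: ✓ (witness j=3)
  i=2: ✓ (witness j=3)
  i=3: ✓ (witness j=3)
  i=4: ✓ (witness j=4)
  i=5: ✗ (none in [5,7])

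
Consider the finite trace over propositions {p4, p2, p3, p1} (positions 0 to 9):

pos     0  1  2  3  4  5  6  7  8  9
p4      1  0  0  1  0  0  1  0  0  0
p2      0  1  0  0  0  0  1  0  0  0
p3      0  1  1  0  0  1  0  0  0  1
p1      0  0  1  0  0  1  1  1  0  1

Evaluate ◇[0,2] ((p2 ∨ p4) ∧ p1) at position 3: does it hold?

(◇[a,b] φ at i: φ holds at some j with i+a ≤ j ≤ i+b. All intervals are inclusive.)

Does not hold

Check ((p2 ∨ p4) ∧ p1) at each j in [3,5]:
  j=3: false
  j=4: false
  j=5: false
No position in the window satisfies it → formula fails.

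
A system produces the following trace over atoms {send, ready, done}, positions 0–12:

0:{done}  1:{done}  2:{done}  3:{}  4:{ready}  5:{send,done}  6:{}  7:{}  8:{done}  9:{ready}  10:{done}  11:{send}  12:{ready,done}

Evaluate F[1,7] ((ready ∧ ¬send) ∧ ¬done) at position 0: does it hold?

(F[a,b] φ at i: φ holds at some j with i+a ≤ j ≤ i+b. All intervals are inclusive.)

Check ((ready ∧ ¬send) ∧ ¬done) at each j in [1,7]:
  j=1: false
  j=2: false
  j=3: false
  j=4: true
  j=5: false
  j=6: false
  j=7: false
Found at j=4 → formula holds.

True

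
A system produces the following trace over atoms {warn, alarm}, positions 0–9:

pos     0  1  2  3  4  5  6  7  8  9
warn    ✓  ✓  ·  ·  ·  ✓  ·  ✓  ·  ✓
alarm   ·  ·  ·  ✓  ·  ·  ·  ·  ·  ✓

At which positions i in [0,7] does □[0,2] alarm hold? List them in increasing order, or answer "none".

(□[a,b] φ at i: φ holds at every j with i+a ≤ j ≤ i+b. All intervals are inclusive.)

none

Evaluate at each i in [0,7]:
  i=0: ✗ (fails at j=0)
  i=1: ✗ (fails at j=1)
  i=2: ✗ (fails at j=2)
  i=3: ✗ (fails at j=4)
  i=4: ✗ (fails at j=4)
  i=5: ✗ (fails at j=5)
  i=6: ✗ (fails at j=6)
  i=7: ✗ (fails at j=7)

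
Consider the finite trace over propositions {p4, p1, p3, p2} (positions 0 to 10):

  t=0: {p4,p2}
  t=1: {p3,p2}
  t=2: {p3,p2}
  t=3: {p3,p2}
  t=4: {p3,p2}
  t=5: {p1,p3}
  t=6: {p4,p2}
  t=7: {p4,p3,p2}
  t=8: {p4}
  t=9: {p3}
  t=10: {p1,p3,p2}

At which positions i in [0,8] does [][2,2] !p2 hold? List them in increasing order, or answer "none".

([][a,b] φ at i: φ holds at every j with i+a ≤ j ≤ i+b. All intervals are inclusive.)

3, 6, 7

Evaluate at each i in [0,8]:
  i=0: ✗ (fails at j=2)
  i=1: ✗ (fails at j=3)
  i=2: ✗ (fails at j=4)
  i=3: ✓ (all of [5,5])
  i=4: ✗ (fails at j=6)
  i=5: ✗ (fails at j=7)
  i=6: ✓ (all of [8,8])
  i=7: ✓ (all of [9,9])
  i=8: ✗ (fails at j=10)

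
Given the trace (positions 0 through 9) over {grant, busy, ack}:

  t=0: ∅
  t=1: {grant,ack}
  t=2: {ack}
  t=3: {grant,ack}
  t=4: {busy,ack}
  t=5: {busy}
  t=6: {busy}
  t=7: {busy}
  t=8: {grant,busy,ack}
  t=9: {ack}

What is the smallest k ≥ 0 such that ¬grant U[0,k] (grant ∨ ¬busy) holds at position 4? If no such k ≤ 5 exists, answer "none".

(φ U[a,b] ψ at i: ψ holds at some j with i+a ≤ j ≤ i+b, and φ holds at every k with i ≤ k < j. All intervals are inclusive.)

Need earliest j ≥ 4 with (grant ∨ ¬busy), and ¬grant at every k in [4,j-1].
  j=4: rhs fails.
  j=5: rhs fails.
  j=6: rhs fails.
  j=7: rhs fails.
  j=8: rhs holds; lhs holds on [4,7]. k = 4.

4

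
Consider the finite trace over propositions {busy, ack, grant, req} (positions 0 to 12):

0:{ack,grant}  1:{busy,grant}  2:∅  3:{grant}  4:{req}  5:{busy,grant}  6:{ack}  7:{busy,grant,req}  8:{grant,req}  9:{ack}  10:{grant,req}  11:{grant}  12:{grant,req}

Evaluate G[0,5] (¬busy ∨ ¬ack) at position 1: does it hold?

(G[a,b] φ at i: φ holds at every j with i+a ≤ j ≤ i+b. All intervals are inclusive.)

Yes

Check (¬busy ∨ ¬ack) at every j in [1,6]:
  j=1: true
  j=2: true
  j=3: true
  j=4: true
  j=5: true
  j=6: true
All positions satisfy it → formula holds.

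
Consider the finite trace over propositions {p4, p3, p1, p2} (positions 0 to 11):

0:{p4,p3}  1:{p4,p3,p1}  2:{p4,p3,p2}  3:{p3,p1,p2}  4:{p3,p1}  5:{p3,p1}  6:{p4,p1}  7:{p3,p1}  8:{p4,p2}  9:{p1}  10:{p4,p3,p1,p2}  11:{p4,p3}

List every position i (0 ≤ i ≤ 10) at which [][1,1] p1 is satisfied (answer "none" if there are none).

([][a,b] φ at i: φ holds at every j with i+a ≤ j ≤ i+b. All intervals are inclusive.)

Evaluate at each i in [0,10]:
  i=0: ✓ (all of [1,1])
  i=1: ✗ (fails at j=2)
  i=2: ✓ (all of [3,3])
  i=3: ✓ (all of [4,4])
  i=4: ✓ (all of [5,5])
  i=5: ✓ (all of [6,6])
  i=6: ✓ (all of [7,7])
  i=7: ✗ (fails at j=8)
  i=8: ✓ (all of [9,9])
  i=9: ✓ (all of [10,10])
  i=10: ✗ (fails at j=11)

0, 2, 3, 4, 5, 6, 8, 9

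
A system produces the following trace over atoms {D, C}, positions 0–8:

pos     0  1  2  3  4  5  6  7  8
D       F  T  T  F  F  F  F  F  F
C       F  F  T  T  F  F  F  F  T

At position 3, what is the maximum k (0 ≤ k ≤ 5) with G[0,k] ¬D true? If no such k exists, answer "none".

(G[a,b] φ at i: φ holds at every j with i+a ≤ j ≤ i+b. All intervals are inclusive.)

5

¬D must hold from j=3 onward; find where it first fails.
  j=3: holds
  j=4: holds
  j=5: holds
  j=6: holds
  j=7: holds
  j=8: holds
Holds through j=8; largest k = 5.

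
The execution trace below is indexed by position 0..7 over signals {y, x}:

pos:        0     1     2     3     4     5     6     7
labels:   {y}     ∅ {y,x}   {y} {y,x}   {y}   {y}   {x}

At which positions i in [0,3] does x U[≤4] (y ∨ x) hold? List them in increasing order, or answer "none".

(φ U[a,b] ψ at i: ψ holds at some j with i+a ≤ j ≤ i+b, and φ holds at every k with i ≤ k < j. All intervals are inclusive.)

0, 2, 3

Evaluate at each i in [0,3]:
  i=0: ✓ (rhs at j=0)
  i=1: ✗ (lhs fails at k=1 before rhs at j=2)
  i=2: ✓ (rhs at j=2)
  i=3: ✓ (rhs at j=3)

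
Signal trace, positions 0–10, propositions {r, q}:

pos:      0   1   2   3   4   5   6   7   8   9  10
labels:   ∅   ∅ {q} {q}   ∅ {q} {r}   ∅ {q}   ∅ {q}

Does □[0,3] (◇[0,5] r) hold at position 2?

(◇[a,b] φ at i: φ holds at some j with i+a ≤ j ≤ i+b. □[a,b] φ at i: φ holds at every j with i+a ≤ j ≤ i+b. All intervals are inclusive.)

Check ◇[0,5] r at every j in [2,5]:
  j=2: holds (witness at 6)
  j=3: holds (witness at 6)
  j=4: holds (witness at 6)
  j=5: holds (witness at 6)
All positions satisfy it → formula holds.

Yes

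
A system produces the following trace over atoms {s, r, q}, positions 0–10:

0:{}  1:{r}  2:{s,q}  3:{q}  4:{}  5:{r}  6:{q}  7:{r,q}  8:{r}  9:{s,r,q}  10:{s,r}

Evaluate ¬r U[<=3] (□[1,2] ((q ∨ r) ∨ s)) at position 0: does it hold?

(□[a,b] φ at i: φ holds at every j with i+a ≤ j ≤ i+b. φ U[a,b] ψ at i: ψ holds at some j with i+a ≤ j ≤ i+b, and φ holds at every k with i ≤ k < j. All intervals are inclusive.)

Yes

Need some j in [0,3] with □[1,2] ((q ∨ r) ∨ s), and ¬r at every k in [0,j-1].
  j=0: □[1,2] ((q ∨ r) ∨ s) holds; no prefix to check → satisfied.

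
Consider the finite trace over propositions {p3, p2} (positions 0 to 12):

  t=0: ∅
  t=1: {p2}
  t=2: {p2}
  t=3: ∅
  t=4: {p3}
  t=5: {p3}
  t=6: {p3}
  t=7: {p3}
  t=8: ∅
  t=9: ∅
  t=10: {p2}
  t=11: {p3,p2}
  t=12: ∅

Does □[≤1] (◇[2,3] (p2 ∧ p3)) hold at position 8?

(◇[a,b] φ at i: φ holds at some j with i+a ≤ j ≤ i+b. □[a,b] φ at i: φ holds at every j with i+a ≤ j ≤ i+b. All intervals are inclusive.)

Holds

Check ◇[2,3] (p2 ∧ p3) at every j in [8,9]:
  j=8: holds (witness at 11)
  j=9: holds (witness at 11)
All positions satisfy it → formula holds.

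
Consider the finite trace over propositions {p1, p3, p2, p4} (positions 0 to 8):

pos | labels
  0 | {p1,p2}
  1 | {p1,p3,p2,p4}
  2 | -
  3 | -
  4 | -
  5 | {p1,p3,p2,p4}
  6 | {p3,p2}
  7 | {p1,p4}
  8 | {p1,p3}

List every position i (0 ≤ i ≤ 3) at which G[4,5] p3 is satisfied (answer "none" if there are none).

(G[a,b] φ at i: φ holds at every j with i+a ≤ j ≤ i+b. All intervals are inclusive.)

Evaluate at each i in [0,3]:
  i=0: ✗ (fails at j=4)
  i=1: ✓ (all of [5,6])
  i=2: ✗ (fails at j=7)
  i=3: ✗ (fails at j=7)

1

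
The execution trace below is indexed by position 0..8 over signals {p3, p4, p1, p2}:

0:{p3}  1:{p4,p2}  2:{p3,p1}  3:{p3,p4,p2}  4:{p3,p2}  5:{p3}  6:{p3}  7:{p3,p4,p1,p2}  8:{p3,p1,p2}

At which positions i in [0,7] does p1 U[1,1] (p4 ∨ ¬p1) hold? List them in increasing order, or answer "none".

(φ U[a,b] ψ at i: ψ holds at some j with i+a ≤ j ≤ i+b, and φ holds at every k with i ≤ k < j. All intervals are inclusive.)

Evaluate at each i in [0,7]:
  i=0: ✗ (lhs fails at k=0 before rhs at j=1)
  i=1: ✗ (no rhs in [2,2])
  i=2: ✓ (rhs at j=3; lhs holds on [2,2])
  i=3: ✗ (lhs fails at k=3 before rhs at j=4)
  i=4: ✗ (lhs fails at k=4 before rhs at j=5)
  i=5: ✗ (lhs fails at k=5 before rhs at j=6)
  i=6: ✗ (lhs fails at k=6 before rhs at j=7)
  i=7: ✗ (no rhs in [8,8])

2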